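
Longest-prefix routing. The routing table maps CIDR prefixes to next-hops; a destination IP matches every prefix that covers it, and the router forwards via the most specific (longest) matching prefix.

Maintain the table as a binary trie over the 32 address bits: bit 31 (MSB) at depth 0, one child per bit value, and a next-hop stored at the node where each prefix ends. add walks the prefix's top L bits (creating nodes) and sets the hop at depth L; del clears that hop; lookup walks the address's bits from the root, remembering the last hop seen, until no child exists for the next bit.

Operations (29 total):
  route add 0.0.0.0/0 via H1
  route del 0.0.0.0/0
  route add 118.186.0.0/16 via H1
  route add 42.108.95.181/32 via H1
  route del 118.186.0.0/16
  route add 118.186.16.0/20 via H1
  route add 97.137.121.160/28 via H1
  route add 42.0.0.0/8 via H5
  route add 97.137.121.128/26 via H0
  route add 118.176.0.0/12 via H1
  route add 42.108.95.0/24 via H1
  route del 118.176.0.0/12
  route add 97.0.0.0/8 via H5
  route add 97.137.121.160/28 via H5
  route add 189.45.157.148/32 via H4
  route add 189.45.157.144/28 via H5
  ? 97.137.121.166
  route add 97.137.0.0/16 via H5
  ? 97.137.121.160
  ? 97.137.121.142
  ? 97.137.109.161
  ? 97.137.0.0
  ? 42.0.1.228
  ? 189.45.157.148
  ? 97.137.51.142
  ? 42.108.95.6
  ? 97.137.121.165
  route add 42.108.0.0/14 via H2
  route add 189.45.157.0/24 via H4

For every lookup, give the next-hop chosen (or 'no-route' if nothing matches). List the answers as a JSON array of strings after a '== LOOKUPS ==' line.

Trace:
  add 0.0.0.0/0 -> H1 at depth 0
  - 0.0.0.0/0 clear@0
  add 118.186.0.0/16 -> H1 at depth 16
  add 42.108.95.181/32 -> H1 at depth 32
  - 118.186.0.0/16 clear@16
  add 118.186.16.0/20 -> H1 at depth 20
  add 97.137.121.160/28 -> H1 at depth 28
  add 42.0.0.0/8 -> H5 at depth 8
  add 97.137.121.128/26 -> H0 at depth 26
  add 118.176.0.0/12 -> H1 at depth 12
  add 42.108.95.0/24 -> H1 at depth 24
  - 118.176.0.0/12 clear@12
  add 97.0.0.0/8 -> H5 at depth 8
  add 97.137.121.160/28 -> H5 at depth 28
  add 189.45.157.148/32 -> H4 at depth 32
  add 189.45.157.144/28 -> H5 at depth 28
  Q 97.137.121.166: descend 0110000110001001011110011010 ; hops seen [H5,H0,H5] ; pick H5
  add 97.137.0.0/16 -> H5 at depth 16
  Q 97.137.121.160: descend 0110000110001001011110011010 ; hops seen [H5,H5,H0,H5] ; pick H5
  Q 97.137.121.142: descend 01100001100010010111100110 ; hops seen [H5,H5,H0] ; pick H0
  Q 97.137.109.161: descend 0110000110001001011 ; hops seen [H5,H5] ; pick H5
  Q 97.137.0.0: descend 01100001100010010 ; hops seen [H5,H5] ; pick H5
  Q 42.0.1.228: descend 001010100 ; hops seen [H5] ; pick H5
  Q 189.45.157.148: descend 10111101001011011001110110010100 ; hops seen [H5,H4] ; pick H4
  Q 97.137.51.142: descend 01100001100010010 ; hops seen [H5,H5] ; pick H5
  Q 42.108.95.6: descend 001010100110110001011111 ; hops seen [H5,H1] ; pick H1
  Q 97.137.121.165: descend 0110000110001001011110011010 ; hops seen [H5,H5,H0,H5] ; pick H5
  add 42.108.0.0/14 -> H2 at depth 14
  add 189.45.157.0/24 -> H4 at depth 24

== LOOKUPS ==
["H5","H5","H0","H5","H5","H5","H4","H5","H1","H5"]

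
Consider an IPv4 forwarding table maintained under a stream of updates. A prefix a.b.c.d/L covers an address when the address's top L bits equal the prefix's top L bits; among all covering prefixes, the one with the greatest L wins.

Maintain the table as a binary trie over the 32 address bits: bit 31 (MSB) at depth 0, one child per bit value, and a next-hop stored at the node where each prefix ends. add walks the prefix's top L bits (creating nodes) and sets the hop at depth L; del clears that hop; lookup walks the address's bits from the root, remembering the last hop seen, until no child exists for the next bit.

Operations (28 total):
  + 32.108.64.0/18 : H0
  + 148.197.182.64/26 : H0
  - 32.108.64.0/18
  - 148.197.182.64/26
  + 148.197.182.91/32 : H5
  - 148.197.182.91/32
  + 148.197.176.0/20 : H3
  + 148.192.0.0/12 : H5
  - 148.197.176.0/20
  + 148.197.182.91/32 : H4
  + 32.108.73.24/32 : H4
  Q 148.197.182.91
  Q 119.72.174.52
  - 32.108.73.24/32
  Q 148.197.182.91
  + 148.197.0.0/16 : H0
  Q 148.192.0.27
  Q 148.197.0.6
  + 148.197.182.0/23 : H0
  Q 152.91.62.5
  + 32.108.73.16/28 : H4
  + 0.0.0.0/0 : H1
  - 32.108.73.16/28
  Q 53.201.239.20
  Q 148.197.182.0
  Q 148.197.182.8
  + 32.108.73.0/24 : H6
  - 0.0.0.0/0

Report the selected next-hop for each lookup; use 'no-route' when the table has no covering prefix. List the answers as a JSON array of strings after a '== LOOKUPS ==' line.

Process each operation:
  add 32.108.64.0/18 -> H0 at depth 18
  add 148.197.182.64/26 -> H0 at depth 26
  del 32.108.64.0/18 (clear depth 18)
  del 148.197.182.64/26 (clear depth 26)
  add 148.197.182.91/32 -> H5 at depth 32
  del 148.197.182.91/32 (clear depth 32)
  add 148.197.176.0/20 -> H3 at depth 20
  add 148.192.0.0/12 -> H5 at depth 12
  del 148.197.176.0/20 (clear depth 20)
  add 148.197.182.91/32 -> H4 at depth 32
  add 32.108.73.24/32 -> H4 at depth 32
  ? 148.197.182.91  path d0:-→d1:-→d2:-→d3:-→d4:-→d5:-→d6:-→d7:-→d8:-→d9:-→d10:-→d11:-→d12:H5→d13:-→d14:-→d15:-→d16:-→d17:-→d18:-→d19:-→d20:-→d21:-→d22:-→d23:-→d24:-→d25:-→d26:-→d27:-→d28:-→d29:-→d30:-→d31:-→d32:H4  best=H4
  ? 119.72.174.52  path d0:-→d1:-  best=no-route
  del 32.108.73.24/32 (clear depth 32)
  ? 148.197.182.91  path d0:-→d1:-→d2:-→d3:-→d4:-→d5:-→d6:-→d7:-→d8:-→d9:-→d10:-→d11:-→d12:H5→d13:-→d14:-→d15:-→d16:-→d17:-→d18:-→d19:-→d20:-→d21:-→d22:-→d23:-→d24:-→d25:-→d26:-→d27:-→d28:-→d29:-→d30:-→d31:-→d32:H4  best=H4
  add 148.197.0.0/16 -> H0 at depth 16
  ? 148.192.0.27  path d0:-→d1:-→d2:-→d3:-→d4:-→d5:-→d6:-→d7:-→d8:-→d9:-→d10:-→d11:-→d12:H5→d13:-  best=H5
  ? 148.197.0.6  path d0:-→d1:-→d2:-→d3:-→d4:-→d5:-→d6:-→d7:-→d8:-→d9:-→d10:-→d11:-→d12:H5→d13:-→d14:-→d15:-→d16:H0  best=H0
  add 148.197.182.0/23 -> H0 at depth 23
  ? 152.91.62.5  path d0:-→d1:-→d2:-→d3:-→d4:-  best=no-route
  add 32.108.73.16/28 -> H4 at depth 28
  add 0.0.0.0/0 -> H1 at depth 0
  del 32.108.73.16/28 (clear depth 28)
  ? 53.201.239.20  path d0:H1→d1:-→d2:-→d3:-  best=H1
  ? 148.197.182.0  path d0:H1→d1:-→d2:-→d3:-→d4:-→d5:-→d6:-→d7:-→d8:-→d9:-→d10:-→d11:-→d12:H5→d13:-→d14:-→d15:-→d16:H0→d17:-→d18:-→d19:-→d20:-→d21:-→d22:-→d23:H0→d24:-→d25:-  best=H0
  ? 148.197.182.8  path d0:H1→d1:-→d2:-→d3:-→d4:-→d5:-→d6:-→d7:-→d8:-→d9:-→d10:-→d11:-→d12:H5→d13:-→d14:-→d15:-→d16:H0→d17:-→d18:-→d19:-→d20:-→d21:-→d22:-→d23:H0→d24:-→d25:-  best=H0
  add 32.108.73.0/24 -> H6 at depth 24
  del 0.0.0.0/0 (clear depth 0)

== LOOKUPS ==
["H4","no-route","H4","H5","H0","no-route","H1","H0","H0"]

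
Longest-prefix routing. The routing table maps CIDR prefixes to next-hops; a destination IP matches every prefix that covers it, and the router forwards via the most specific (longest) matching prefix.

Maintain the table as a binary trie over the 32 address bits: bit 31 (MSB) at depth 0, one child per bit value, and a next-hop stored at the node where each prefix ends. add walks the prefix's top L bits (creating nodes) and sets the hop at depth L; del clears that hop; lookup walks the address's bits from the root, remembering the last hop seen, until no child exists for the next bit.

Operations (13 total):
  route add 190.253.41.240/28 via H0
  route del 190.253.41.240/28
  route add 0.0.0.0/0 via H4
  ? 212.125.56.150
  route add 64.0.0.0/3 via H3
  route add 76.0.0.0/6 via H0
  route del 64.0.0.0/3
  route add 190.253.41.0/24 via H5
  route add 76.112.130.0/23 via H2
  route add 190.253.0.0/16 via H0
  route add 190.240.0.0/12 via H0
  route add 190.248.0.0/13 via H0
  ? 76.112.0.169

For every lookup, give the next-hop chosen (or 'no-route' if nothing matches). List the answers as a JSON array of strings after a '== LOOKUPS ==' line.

Trace:
  add 190.253.41.240/28 -> H0 at depth 28
  - 190.253.41.240/28 clear@28
  add 0.0.0.0/0 -> H4 at depth 0
  lookup 212.125.56.150: bits 1 walk d0:H4→d1:- -> H4
  add 64.0.0.0/3 -> H3 at depth 3
  add 76.0.0.0/6 -> H0 at depth 6
  - 64.0.0.0/3 clear@3
  add 190.253.41.0/24 -> H5 at depth 24
  add 76.112.130.0/23 -> H2 at depth 23
  add 190.253.0.0/16 -> H0 at depth 16
  add 190.240.0.0/12 -> H0 at depth 12
  add 190.248.0.0/13 -> H0 at depth 13
  lookup 76.112.0.169: bits 0100110001110000 walk d0:H4→d1:-→d2:-→d3:-→d4:-→d5:-→d6:H0→d7:-→d8:-→d9:-→d10:-→d11:-→d12:-→d13:-→d14:-→d15:-→d16:- -> H0

== LOOKUPS ==
["H4","H0"]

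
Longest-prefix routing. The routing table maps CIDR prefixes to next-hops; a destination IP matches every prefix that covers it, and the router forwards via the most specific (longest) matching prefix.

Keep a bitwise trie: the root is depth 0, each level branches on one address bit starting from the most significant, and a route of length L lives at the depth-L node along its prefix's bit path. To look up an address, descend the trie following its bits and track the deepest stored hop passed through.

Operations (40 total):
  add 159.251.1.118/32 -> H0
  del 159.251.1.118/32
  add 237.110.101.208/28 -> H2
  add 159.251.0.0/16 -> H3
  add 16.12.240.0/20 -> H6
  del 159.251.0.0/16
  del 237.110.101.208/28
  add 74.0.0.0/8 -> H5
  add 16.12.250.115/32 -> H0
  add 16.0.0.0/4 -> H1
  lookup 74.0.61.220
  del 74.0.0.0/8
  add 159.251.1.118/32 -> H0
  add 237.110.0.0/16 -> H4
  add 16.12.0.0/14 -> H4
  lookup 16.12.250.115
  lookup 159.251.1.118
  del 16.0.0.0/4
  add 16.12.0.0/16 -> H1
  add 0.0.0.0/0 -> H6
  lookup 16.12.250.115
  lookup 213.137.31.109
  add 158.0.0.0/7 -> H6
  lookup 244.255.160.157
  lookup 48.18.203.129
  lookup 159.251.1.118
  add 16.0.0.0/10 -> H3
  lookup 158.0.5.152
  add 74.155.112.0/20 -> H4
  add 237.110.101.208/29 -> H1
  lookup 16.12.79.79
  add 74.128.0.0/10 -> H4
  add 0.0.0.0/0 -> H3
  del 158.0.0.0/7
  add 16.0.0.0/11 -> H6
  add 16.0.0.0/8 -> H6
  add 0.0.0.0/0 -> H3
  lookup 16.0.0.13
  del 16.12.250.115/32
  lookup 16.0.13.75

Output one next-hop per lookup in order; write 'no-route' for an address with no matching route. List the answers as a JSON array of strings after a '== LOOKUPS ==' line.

Apply in order:
  add 159.251.1.118/32 -> H0 at depth 32
  del 159.251.1.118/32 (clear depth 32)
  add 237.110.101.208/28 -> H2 at depth 28
  add 159.251.0.0/16 -> H3 at depth 16
  add 16.12.240.0/20 -> H6 at depth 20
  del 159.251.0.0/16 (clear depth 16)
  del 237.110.101.208/28 (clear depth 28)
  add 74.0.0.0/8 -> H5 at depth 8
  add 16.12.250.115/32 -> H0 at depth 32
  add 16.0.0.0/4 -> H1 at depth 4
  ? 74.0.61.220  path d0:-→d1:-→d2:-→d3:-→d4:-→d5:-→d6:-→d7:-→d8:H5  best=H5
  del 74.0.0.0/8 (clear depth 8)
  add 159.251.1.118/32 -> H0 at depth 32
  add 237.110.0.0/16 -> H4 at depth 16
  add 16.12.0.0/14 -> H4 at depth 14
  ? 16.12.250.115  path d0:-→d1:-→d2:-→d3:-→d4:H1→d5:-→d6:-→d7:-→d8:-→d9:-→d10:-→d11:-→d12:-→d13:-→d14:H4→d15:-→d16:-→d17:-→d18:-→d19:-→d20:H6→d21:-→d22:-→d23:-→d24:-→d25:-→d26:-→d27:-→d28:-→d29:-→d30:-→d31:-→d32:H0  best=H0
  ? 159.251.1.118  path d0:-→d1:-→d2:-→d3:-→d4:-→d5:-→d6:-→d7:-→d8:-→d9:-→d10:-→d11:-→d12:-→d13:-→d14:-→d15:-→d16:-→d17:-→d18:-→d19:-→d20:-→d21:-→d22:-→d23:-→d24:-→d25:-→d26:-→d27:-→d28:-→d29:-→d30:-→d31:-→d32:H0  best=H0
  del 16.0.0.0/4 (clear depth 4)
  add 16.12.0.0/16 -> H1 at depth 16
  add 0.0.0.0/0 -> H6 at depth 0
  ? 16.12.250.115  path d0:H6→d1:-→d2:-→d3:-→d4:-→d5:-→d6:-→d7:-→d8:-→d9:-→d10:-→d11:-→d12:-→d13:-→d14:H4→d15:-→d16:H1→d17:-→d18:-→d19:-→d20:H6→d21:-→d22:-→d23:-→d24:-→d25:-→d26:-→d27:-→d28:-→d29:-→d30:-→d31:-→d32:H0  best=H0
  ? 213.137.31.109  path d0:H6→d1:-→d2:-  best=H6
  add 158.0.0.0/7 -> H6 at depth 7
  ? 244.255.160.157  path d0:H6→d1:-→d2:-→d3:-  best=H6
  ? 48.18.203.129  path d0:H6→d1:-→d2:-  best=H6
  ? 159.251.1.118  path d0:H6→d1:-→d2:-→d3:-→d4:-→d5:-→d6:-→d7:H6→d8:-→d9:-→d10:-→d11:-→d12:-→d13:-→d14:-→d15:-→d16:-→d17:-→d18:-→d19:-→d20:-→d21:-→d22:-→d23:-→d24:-→d25:-→d26:-→d27:-→d28:-→d29:-→d30:-→d31:-→d32:H0  best=H0
  add 16.0.0.0/10 -> H3 at depth 10
  ? 158.0.5.152  path d0:H6→d1:-→d2:-→d3:-→d4:-→d5:-→d6:-→d7:H6  best=H6
  add 74.155.112.0/20 -> H4 at depth 20
  add 237.110.101.208/29 -> H1 at depth 29
  ? 16.12.79.79  path d0:H6→d1:-→d2:-→d3:-→d4:-→d5:-→d6:-→d7:-→d8:-→d9:-→d10:H3→d11:-→d12:-→d13:-→d14:H4→d15:-→d16:H1  best=H1
  add 74.128.0.0/10 -> H4 at depth 10
  add 0.0.0.0/0 -> H3 at depth 0
  del 158.0.0.0/7 (clear depth 7)
  add 16.0.0.0/11 -> H6 at depth 11
  add 16.0.0.0/8 -> H6 at depth 8
  add 0.0.0.0/0 -> H3 at depth 0
  ? 16.0.0.13  path d0:H3→d1:-→d2:-→d3:-→d4:-→d5:-→d6:-→d7:-→d8:H6→d9:-→d10:H3→d11:H6→d12:-  best=H6
  del 16.12.250.115/32 (clear depth 32)
  ? 16.0.13.75  path d0:H3→d1:-→d2:-→d3:-→d4:-→d5:-→d6:-→d7:-→d8:H6→d9:-→d10:H3→d11:H6→d12:-  best=H6

== LOOKUPS ==
["H5","H0","H0","H0","H6","H6","H6","H0","H6","H1","H6","H6"]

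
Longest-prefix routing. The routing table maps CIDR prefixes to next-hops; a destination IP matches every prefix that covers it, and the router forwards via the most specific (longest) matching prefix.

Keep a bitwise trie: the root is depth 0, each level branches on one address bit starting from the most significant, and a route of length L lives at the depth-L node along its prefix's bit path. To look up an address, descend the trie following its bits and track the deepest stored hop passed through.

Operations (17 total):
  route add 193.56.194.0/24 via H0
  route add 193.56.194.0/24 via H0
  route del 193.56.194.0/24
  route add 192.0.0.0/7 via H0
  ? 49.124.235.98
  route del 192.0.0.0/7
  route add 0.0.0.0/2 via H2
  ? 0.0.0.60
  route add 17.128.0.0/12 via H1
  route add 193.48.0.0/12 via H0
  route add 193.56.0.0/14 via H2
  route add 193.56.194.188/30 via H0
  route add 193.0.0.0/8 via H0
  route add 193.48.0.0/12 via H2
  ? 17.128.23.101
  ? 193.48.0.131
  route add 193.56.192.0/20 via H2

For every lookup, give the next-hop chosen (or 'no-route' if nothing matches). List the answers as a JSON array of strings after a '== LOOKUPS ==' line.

Apply in order:
  add 193.56.194.0/24 -> H0 at depth 24
  add 193.56.194.0/24 -> H0 at depth 24
  del 193.56.194.0/24 (clear depth 24)
  add 192.0.0.0/7 -> H0 at depth 7
  lookup 49.124.235.98: bits ε walk d0:- -> no-route
  del 192.0.0.0/7 (clear depth 7)
  add 0.0.0.0/2 -> H2 at depth 2
  lookup 0.0.0.60: bits 00 walk d0:-→d1:-→d2:H2 -> H2
  add 17.128.0.0/12 -> H1 at depth 12
  add 193.48.0.0/12 -> H0 at depth 12
  add 193.56.0.0/14 -> H2 at depth 14
  add 193.56.194.188/30 -> H0 at depth 30
  add 193.0.0.0/8 -> H0 at depth 8
  add 193.48.0.0/12 -> H2 at depth 12
  lookup 17.128.23.101: bits 000100011000 walk d0:-→d1:-→d2:H2→d3:-→d4:-→d5:-→d6:-→d7:-→d8:-→d9:-→d10:-→d11:-→d12:H1 -> H1
  lookup 193.48.0.131: bits 110000010011 walk d0:-→d1:-→d2:-→d3:-→d4:-→d5:-→d6:-→d7:-→d8:H0→d9:-→d10:-→d11:-→d12:H2 -> H2
  add 193.56.192.0/20 -> H2 at depth 20

== LOOKUPS ==
["no-route","H2","H1","H2"]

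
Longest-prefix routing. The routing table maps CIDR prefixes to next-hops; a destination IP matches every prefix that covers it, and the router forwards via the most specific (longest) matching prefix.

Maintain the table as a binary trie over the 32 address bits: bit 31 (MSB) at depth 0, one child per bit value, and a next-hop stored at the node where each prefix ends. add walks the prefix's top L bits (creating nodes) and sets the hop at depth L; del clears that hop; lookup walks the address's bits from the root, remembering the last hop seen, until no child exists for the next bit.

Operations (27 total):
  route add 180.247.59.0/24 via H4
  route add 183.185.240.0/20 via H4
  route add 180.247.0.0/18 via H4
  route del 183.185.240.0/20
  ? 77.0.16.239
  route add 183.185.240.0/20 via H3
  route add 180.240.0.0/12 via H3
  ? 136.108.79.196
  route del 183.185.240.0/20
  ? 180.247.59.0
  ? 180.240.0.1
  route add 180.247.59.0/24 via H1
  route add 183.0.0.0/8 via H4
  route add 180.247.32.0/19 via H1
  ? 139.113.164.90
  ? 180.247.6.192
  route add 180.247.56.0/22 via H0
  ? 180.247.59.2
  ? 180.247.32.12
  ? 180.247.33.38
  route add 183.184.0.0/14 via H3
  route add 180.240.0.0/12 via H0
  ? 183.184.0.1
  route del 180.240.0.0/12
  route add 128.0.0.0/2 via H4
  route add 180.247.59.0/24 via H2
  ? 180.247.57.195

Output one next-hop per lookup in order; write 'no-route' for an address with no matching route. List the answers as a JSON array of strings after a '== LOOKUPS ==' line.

Trace:
  + 180.247.59.0/24 (H4) depth=24
  + 183.185.240.0/20 (H4) depth=20
  + 180.247.0.0/18 (H4) depth=18
  del 183.185.240.0/20 (clear depth 20)
  lookup 77.0.16.239: bits ε walk d0:- -> no-route
  + 183.185.240.0/20 (H3) depth=20
  + 180.240.0.0/12 (H3) depth=12
  lookup 136.108.79.196: bits 10 walk d0:-→d1:-→d2:- -> no-route
  del 183.185.240.0/20 (clear depth 20)
  lookup 180.247.59.0: bits 101101001111011100111011 walk d0:-→d1:-→d2:-→d3:-→d4:-→d5:-→d6:-→d7:-→d8:-→d9:-→d10:-→d11:-→d12:H3→d13:-→d14:-→d15:-→d16:-→d17:-→d18:H4→d19:-→d20:-→d21:-→d22:-→d23:-→d24:H4 -> H4
  lookup 180.240.0.1: bits 1011010011110 walk d0:-→d1:-→d2:-→d3:-→d4:-→d5:-→d6:-→d7:-→d8:-→d9:-→d10:-→d11:-→d12:H3→d13:- -> H3
  + 180.247.59.0/24 (H1) depth=24
  + 183.0.0.0/8 (H4) depth=8
  + 180.247.32.0/19 (H1) depth=19
  lookup 139.113.164.90: bits 10 walk d0:-→d1:-→d2:- -> no-route
  lookup 180.247.6.192: bits 101101001111011100 walk d0:-→d1:-→d2:-→d3:-→d4:-→d5:-→d6:-→d7:-→d8:-→d9:-→d10:-→d11:-→d12:H3→d13:-→d14:-→d15:-→d16:-→d17:-→d18:H4 -> H4
  + 180.247.56.0/22 (H0) depth=22
  lookup 180.247.59.2: bits 101101001111011100111011 walk d0:-→d1:-→d2:-→d3:-→d4:-→d5:-→d6:-→d7:-→d8:-→d9:-→d10:-→d11:-→d12:H3→d13:-→d14:-→d15:-→d16:-→d17:-→d18:H4→d19:H1→d20:-→d21:-→d22:H0→d23:-→d24:H1 -> H1
  lookup 180.247.32.12: bits 1011010011110111001 walk d0:-→d1:-→d2:-→d3:-→d4:-→d5:-→d6:-→d7:-→d8:-→d9:-→d10:-→d11:-→d12:H3→d13:-→d14:-→d15:-→d16:-→d17:-→d18:H4→d19:H1 -> H1
  lookup 180.247.33.38: bits 1011010011110111001 walk d0:-→d1:-→d2:-→d3:-→d4:-→d5:-→d6:-→d7:-→d8:-→d9:-→d10:-→d11:-→d12:H3→d13:-→d14:-→d15:-→d16:-→d17:-→d18:H4→d19:H1 -> H1
  + 183.184.0.0/14 (H3) depth=14
  + 180.240.0.0/12 (H0) depth=12
  lookup 183.184.0.1: bits 101101111011100 walk d0:-→d1:-→d2:-→d3:-→d4:-→d5:-→d6:-→d7:-→d8:H4→d9:-→d10:-→d11:-→d12:-→d13:-→d14:H3→d15:- -> H3
  del 180.240.0.0/12 (clear depth 12)
  + 128.0.0.0/2 (H4) depth=2
  + 180.247.59.0/24 (H2) depth=24
  lookup 180.247.57.195: bits 1011010011110111001110 walk d0:-→d1:-→d2:H4→d3:-→d4:-→d5:-→d6:-→d7:-→d8:-→d9:-→d10:-→d11:-→d12:-→d13:-→d14:-→d15:-→d16:-→d17:-→d18:H4→d19:H1→d20:-→d21:-→d22:H0 -> H0

== LOOKUPS ==
["no-route","no-route","H4","H3","no-route","H4","H1","H1","H1","H3","H0"]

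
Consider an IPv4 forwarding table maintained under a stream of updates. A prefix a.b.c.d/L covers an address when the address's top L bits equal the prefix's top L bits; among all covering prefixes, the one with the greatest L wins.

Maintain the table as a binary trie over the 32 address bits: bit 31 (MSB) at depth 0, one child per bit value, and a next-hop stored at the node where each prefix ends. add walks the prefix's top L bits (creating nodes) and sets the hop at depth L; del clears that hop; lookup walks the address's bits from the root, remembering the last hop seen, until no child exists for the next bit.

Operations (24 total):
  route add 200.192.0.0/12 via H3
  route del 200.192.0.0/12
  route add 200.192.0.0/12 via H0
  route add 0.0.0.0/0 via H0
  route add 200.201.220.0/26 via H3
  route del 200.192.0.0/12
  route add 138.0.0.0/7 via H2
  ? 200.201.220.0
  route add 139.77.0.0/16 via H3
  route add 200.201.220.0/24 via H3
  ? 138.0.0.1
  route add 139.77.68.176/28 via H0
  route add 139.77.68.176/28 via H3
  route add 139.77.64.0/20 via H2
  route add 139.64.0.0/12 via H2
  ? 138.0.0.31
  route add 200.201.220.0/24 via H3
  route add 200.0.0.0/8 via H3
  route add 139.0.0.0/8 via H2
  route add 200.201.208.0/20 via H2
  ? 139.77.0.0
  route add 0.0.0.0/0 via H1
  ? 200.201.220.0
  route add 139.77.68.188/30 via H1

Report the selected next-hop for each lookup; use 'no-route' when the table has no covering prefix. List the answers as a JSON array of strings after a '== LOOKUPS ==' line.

Apply in order:
  + 200.192.0.0/12 (H3) depth=12
  - 200.192.0.0/12 clear@12
  + 200.192.0.0/12 (H0) depth=12
  + 0.0.0.0/0 (H0) depth=0
  + 200.201.220.0/26 (H3) depth=26
  - 200.192.0.0/12 clear@12
  + 138.0.0.0/7 (H2) depth=7
  Q 200.201.220.0: descend 11001000110010011101110000 ; hops seen [H0,H3] ; pick H3
  + 139.77.0.0/16 (H3) depth=16
  + 200.201.220.0/24 (H3) depth=24
  Q 138.0.0.1: descend 1000101 ; hops seen [H0,H2] ; pick H2
  + 139.77.68.176/28 (H0) depth=28
  + 139.77.68.176/28 (H3) depth=28
  + 139.77.64.0/20 (H2) depth=20
  + 139.64.0.0/12 (H2) depth=12
  Q 138.0.0.31: descend 1000101 ; hops seen [H0,H2] ; pick H2
  + 200.201.220.0/24 (H3) depth=24
  + 200.0.0.0/8 (H3) depth=8
  + 139.0.0.0/8 (H2) depth=8
  + 200.201.208.0/20 (H2) depth=20
  Q 139.77.0.0: descend 10001011010011010 ; hops seen [H0,H2,H2,H2,H3] ; pick H3
  + 0.0.0.0/0 (H1) depth=0
  Q 200.201.220.0: descend 11001000110010011101110000 ; hops seen [H1,H3,H2,H3,H3] ; pick H3
  + 139.77.68.188/30 (H1) depth=30

== LOOKUPS ==
["H3","H2","H2","H3","H3"]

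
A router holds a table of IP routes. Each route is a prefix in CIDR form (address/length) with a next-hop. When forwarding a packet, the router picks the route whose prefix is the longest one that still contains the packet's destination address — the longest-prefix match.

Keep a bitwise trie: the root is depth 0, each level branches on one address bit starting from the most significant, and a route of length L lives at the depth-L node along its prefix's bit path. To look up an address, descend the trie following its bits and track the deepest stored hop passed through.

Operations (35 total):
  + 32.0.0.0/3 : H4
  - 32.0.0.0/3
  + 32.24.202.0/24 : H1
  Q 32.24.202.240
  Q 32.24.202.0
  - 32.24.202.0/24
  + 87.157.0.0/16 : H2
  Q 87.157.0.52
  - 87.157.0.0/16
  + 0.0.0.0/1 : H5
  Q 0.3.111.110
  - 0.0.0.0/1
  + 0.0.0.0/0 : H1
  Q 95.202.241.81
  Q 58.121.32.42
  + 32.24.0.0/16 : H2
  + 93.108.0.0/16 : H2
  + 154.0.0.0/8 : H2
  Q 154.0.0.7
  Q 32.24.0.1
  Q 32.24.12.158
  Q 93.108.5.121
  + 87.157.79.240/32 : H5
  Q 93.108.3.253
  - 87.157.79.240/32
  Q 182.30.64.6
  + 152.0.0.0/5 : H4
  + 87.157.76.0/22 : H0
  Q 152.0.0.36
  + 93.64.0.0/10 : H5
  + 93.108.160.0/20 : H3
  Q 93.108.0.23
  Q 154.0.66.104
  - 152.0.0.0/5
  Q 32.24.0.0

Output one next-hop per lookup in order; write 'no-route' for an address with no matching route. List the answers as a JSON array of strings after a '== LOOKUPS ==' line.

Trace:
  add 32.0.0.0/3 -> H4 at depth 3
  del 32.0.0.0/3 (clear depth 3)
  add 32.24.202.0/24 -> H1 at depth 24
  Q 32.24.202.240: descend 001000000001100011001010 ; hops seen [H1] ; pick H1
  Q 32.24.202.0: descend 001000000001100011001010 ; hops seen [H1] ; pick H1
  del 32.24.202.0/24 (clear depth 24)
  add 87.157.0.0/16 -> H2 at depth 16
  Q 87.157.0.52: descend 0101011110011101 ; hops seen [H2] ; pick H2
  del 87.157.0.0/16 (clear depth 16)
  add 0.0.0.0/1 -> H5 at depth 1
  Q 0.3.111.110: descend 00 ; hops seen [H5] ; pick H5
  del 0.0.0.0/1 (clear depth 1)
  add 0.0.0.0/0 -> H1 at depth 0
  Q 95.202.241.81: descend 0101 ; hops seen [H1] ; pick H1
  Q 58.121.32.42: descend 001 ; hops seen [H1] ; pick H1
  add 32.24.0.0/16 -> H2 at depth 16
  add 93.108.0.0/16 -> H2 at depth 16
  add 154.0.0.0/8 -> H2 at depth 8
  Q 154.0.0.7: descend 10011010 ; hops seen [H1,H2] ; pick H2
  Q 32.24.0.1: descend 0010000000011000 ; hops seen [H1,H2] ; pick H2
  Q 32.24.12.158: descend 0010000000011000 ; hops seen [H1,H2] ; pick H2
  Q 93.108.5.121: descend 0101110101101100 ; hops seen [H1,H2] ; pick H2
  add 87.157.79.240/32 -> H5 at depth 32
  Q 93.108.3.253: descend 0101110101101100 ; hops seen [H1,H2] ; pick H2
  del 87.157.79.240/32 (clear depth 32)
  Q 182.30.64.6: descend 10 ; hops seen [H1] ; pick H1
  add 152.0.0.0/5 -> H4 at depth 5
  add 87.157.76.0/22 -> H0 at depth 22
  Q 152.0.0.36: descend 100110 ; hops seen [H1,H4] ; pick H4
  add 93.64.0.0/10 -> H5 at depth 10
  add 93.108.160.0/20 -> H3 at depth 20
  Q 93.108.0.23: descend 0101110101101100 ; hops seen [H1,H5,H2] ; pick H2
  Q 154.0.66.104: descend 10011010 ; hops seen [H1,H4,H2] ; pick H2
  del 152.0.0.0/5 (clear depth 5)
  Q 32.24.0.0: descend 0010000000011000 ; hops seen [H1,H2] ; pick H2

== LOOKUPS ==
["H1","H1","H2","H5","H1","H1","H2","H2","H2","H2","H2","H1","H4","H2","H2","H2"]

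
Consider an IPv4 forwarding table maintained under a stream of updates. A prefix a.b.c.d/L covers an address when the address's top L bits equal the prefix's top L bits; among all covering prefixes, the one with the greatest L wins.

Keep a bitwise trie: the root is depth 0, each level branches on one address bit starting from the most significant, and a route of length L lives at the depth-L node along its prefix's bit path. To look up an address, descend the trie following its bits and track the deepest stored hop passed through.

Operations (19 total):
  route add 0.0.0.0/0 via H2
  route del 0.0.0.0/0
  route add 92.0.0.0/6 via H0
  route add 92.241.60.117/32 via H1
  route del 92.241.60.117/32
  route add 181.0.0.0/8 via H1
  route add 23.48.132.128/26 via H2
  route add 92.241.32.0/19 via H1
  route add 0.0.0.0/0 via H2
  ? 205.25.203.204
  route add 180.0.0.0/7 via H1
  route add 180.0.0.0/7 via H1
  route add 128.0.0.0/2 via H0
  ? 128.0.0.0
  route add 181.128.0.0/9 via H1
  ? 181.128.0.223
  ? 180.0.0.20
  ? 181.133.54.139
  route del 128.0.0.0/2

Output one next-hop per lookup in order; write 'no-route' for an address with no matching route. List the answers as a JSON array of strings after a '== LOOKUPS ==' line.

Apply in order:
  + 0.0.0.0/0 (H2) depth=0
  del 0.0.0.0/0 (clear depth 0)
  + 92.0.0.0/6 (H0) depth=6
  + 92.241.60.117/32 (H1) depth=32
  del 92.241.60.117/32 (clear depth 32)
  + 181.0.0.0/8 (H1) depth=8
  + 23.48.132.128/26 (H2) depth=26
  + 92.241.32.0/19 (H1) depth=19
  + 0.0.0.0/0 (H2) depth=0
  Q 205.25.203.204: descend 1 ; hops seen [H2] ; pick H2
  + 180.0.0.0/7 (H1) depth=7
  + 180.0.0.0/7 (H1) depth=7
  + 128.0.0.0/2 (H0) depth=2
  Q 128.0.0.0: descend 10 ; hops seen [H2,H0] ; pick H0
  + 181.128.0.0/9 (H1) depth=9
  Q 181.128.0.223: descend 101101011 ; hops seen [H2,H0,H1,H1,H1] ; pick H1
  Q 180.0.0.20: descend 1011010 ; hops seen [H2,H0,H1] ; pick H1
  Q 181.133.54.139: descend 101101011 ; hops seen [H2,H0,H1,H1,H1] ; pick H1
  del 128.0.0.0/2 (clear depth 2)

== LOOKUPS ==
["H2","H0","H1","H1","H1"]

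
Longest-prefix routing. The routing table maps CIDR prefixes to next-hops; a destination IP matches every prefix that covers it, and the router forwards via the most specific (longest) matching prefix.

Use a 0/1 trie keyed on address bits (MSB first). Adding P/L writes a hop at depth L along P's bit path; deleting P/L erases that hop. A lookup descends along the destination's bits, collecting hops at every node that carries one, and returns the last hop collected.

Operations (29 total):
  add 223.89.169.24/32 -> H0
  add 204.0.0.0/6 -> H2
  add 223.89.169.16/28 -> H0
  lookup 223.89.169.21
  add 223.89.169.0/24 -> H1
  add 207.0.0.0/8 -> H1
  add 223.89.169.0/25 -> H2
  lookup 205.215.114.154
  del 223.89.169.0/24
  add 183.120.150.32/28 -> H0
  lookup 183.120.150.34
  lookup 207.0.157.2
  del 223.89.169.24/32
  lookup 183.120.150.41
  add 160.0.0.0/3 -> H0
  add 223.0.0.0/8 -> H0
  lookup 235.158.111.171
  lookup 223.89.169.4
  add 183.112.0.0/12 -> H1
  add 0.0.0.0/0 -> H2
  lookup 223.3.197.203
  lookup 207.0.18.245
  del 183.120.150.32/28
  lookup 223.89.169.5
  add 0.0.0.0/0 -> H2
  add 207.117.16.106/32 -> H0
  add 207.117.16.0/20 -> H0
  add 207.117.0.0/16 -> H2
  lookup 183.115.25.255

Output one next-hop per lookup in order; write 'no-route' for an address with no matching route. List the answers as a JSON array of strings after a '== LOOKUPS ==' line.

Process each operation:
  add 223.89.169.24/32 -> H0 at depth 32
  add 204.0.0.0/6 -> H2 at depth 6
  add 223.89.169.16/28 -> H0 at depth 28
  Q 223.89.169.21: descend 1101111101011001101010010001 ; hops seen [H0] ; pick H0
  add 223.89.169.0/24 -> H1 at depth 24
  add 207.0.0.0/8 -> H1 at depth 8
  add 223.89.169.0/25 -> H2 at depth 25
  Q 205.215.114.154: descend 110011 ; hops seen [H2] ; pick H2
  del 223.89.169.0/24 (clear depth 24)
  add 183.120.150.32/28 -> H0 at depth 28
  Q 183.120.150.34: descend 1011011101111000100101100010 ; hops seen [H0] ; pick H0
  Q 207.0.157.2: descend 11001111 ; hops seen [H2,H1] ; pick H1
  del 223.89.169.24/32 (clear depth 32)
  Q 183.120.150.41: descend 1011011101111000100101100010 ; hops seen [H0] ; pick H0
  add 160.0.0.0/3 -> H0 at depth 3
  add 223.0.0.0/8 -> H0 at depth 8
  Q 235.158.111.171: descend 11 ; hops seen [∅] ; pick no-route
  Q 223.89.169.4: descend 110111110101100110101001000 ; hops seen [H0,H2] ; pick H2
  add 183.112.0.0/12 -> H1 at depth 12
  add 0.0.0.0/0 -> H2 at depth 0
  Q 223.3.197.203: descend 110111110 ; hops seen [H2,H0] ; pick H0
  Q 207.0.18.245: descend 11001111 ; hops seen [H2,H2,H1] ; pick H1
  del 183.120.150.32/28 (clear depth 28)
  Q 223.89.169.5: descend 110111110101100110101001000 ; hops seen [H2,H0,H2] ; pick H2
  add 0.0.0.0/0 -> H2 at depth 0
  add 207.117.16.106/32 -> H0 at depth 32
  add 207.117.16.0/20 -> H0 at depth 20
  add 207.117.0.0/16 -> H2 at depth 16
  Q 183.115.25.255: descend 101101110111 ; hops seen [H2,H0,H1] ; pick H1

== LOOKUPS ==
["H0","H2","H0","H1","H0","no-route","H2","H0","H1","H2","H1"]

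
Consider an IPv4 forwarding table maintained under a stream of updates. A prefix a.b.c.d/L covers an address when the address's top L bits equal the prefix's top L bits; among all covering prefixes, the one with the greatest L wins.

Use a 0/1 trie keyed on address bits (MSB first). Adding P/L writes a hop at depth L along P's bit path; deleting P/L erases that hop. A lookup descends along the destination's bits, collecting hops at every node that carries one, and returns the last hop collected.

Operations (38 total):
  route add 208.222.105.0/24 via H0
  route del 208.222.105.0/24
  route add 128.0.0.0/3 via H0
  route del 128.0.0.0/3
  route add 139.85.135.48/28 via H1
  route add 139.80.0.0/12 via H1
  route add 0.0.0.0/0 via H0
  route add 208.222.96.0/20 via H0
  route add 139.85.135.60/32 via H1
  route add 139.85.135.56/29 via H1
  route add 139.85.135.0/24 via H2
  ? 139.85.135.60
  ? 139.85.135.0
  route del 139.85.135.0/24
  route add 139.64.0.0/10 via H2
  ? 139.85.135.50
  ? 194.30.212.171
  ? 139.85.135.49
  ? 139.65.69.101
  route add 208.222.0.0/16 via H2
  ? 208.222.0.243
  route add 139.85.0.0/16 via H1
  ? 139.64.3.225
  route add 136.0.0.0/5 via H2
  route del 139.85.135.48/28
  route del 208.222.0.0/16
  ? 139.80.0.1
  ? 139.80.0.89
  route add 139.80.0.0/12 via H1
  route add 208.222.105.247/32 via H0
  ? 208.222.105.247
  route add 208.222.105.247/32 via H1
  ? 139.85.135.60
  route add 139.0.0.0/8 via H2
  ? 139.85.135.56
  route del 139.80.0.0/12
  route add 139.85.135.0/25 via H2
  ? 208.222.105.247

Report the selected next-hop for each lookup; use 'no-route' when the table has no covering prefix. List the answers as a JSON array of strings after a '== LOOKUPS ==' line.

Process each operation:
  + 208.222.105.0/24 (H0) depth=24
  del 208.222.105.0/24 (clear depth 24)
  + 128.0.0.0/3 (H0) depth=3
  del 128.0.0.0/3 (clear depth 3)
  + 139.85.135.48/28 (H1) depth=28
  + 139.80.0.0/12 (H1) depth=12
  + 0.0.0.0/0 (H0) depth=0
  + 208.222.96.0/20 (H0) depth=20
  + 139.85.135.60/32 (H1) depth=32
  + 139.85.135.56/29 (H1) depth=29
  + 139.85.135.0/24 (H2) depth=24
  lookup 139.85.135.60: bits 10001011010101011000011100111100 walk d0:H0→d1:-→d2:-→d3:-→d4:-→d5:-→d6:-→d7:-→d8:-→d9:-→d10:-→d11:-→d12:H1→d13:-→d14:-→d15:-→d16:-→d17:-→d18:-→d19:-→d20:-→d21:-→d22:-→d23:-→d24:H2→d25:-→d26:-→d27:-→d28:H1→d29:H1→d30:-→d31:-→d32:H1 -> H1
  lookup 139.85.135.0: bits 10001011010101011000011100 walk d0:H0→d1:-→d2:-→d3:-→d4:-→d5:-→d6:-→d7:-→d8:-→d9:-→d10:-→d11:-→d12:H1→d13:-→d14:-→d15:-→d16:-→d17:-→d18:-→d19:-→d20:-→d21:-→d22:-→d23:-→d24:H2→d25:-→d26:- -> H2
  del 139.85.135.0/24 (clear depth 24)
  + 139.64.0.0/10 (H2) depth=10
  lookup 139.85.135.50: bits 1000101101010101100001110011 walk d0:H0→d1:-→d2:-→d3:-→d4:-→d5:-→d6:-→d7:-→d8:-→d9:-→d10:H2→d11:-→d12:H1→d13:-→d14:-→d15:-→d16:-→d17:-→d18:-→d19:-→d20:-→d21:-→d22:-→d23:-→d24:-→d25:-→d26:-→d27:-→d28:H1 -> H1
  lookup 194.30.212.171: bits 110 walk d0:H0→d1:-→d2:-→d3:- -> H0
  lookup 139.85.135.49: bits 1000101101010101100001110011 walk d0:H0→d1:-→d2:-→d3:-→d4:-→d5:-→d6:-→d7:-→d8:-→d9:-→d10:H2→d11:-→d12:H1→d13:-→d14:-→d15:-→d16:-→d17:-→d18:-→d19:-→d20:-→d21:-→d22:-→d23:-→d24:-→d25:-→d26:-→d27:-→d28:H1 -> H1
  lookup 139.65.69.101: bits 10001011010 walk d0:H0→d1:-→d2:-→d3:-→d4:-→d5:-→d6:-→d7:-→d8:-→d9:-→d10:H2→d11:- -> H2
  + 208.222.0.0/16 (H2) depth=16
  lookup 208.222.0.243: bits 11010000110111100 walk d0:H0→d1:-→d2:-→d3:-→d4:-→d5:-→d6:-→d7:-→d8:-→d9:-→d10:-→d11:-→d12:-→d13:-→d14:-→d15:-→d16:H2→d17:- -> H2
  + 139.85.0.0/16 (H1) depth=16
  lookup 139.64.3.225: bits 10001011010 walk d0:H0→d1:-→d2:-→d3:-→d4:-→d5:-→d6:-→d7:-→d8:-→d9:-→d10:H2→d11:- -> H2
  + 136.0.0.0/5 (H2) depth=5
  del 139.85.135.48/28 (clear depth 28)
  del 208.222.0.0/16 (clear depth 16)
  lookup 139.80.0.1: bits 1000101101010 walk d0:H0→d1:-→d2:-→d3:-→d4:-→d5:H2→d6:-→d7:-→d8:-→d9:-→d10:H2→d11:-→d12:H1→d13:- -> H1
  lookup 139.80.0.89: bits 1000101101010 walk d0:H0→d1:-→d2:-→d3:-→d4:-→d5:H2→d6:-→d7:-→d8:-→d9:-→d10:H2→d11:-→d12:H1→d13:- -> H1
  + 139.80.0.0/12 (H1) depth=12
  + 208.222.105.247/32 (H0) depth=32
  lookup 208.222.105.247: bits 11010000110111100110100111110111 walk d0:H0→d1:-→d2:-→d3:-→d4:-→d5:-→d6:-→d7:-→d8:-→d9:-→d10:-→d11:-→d12:-→d13:-→d14:-→d15:-→d16:-→d17:-→d18:-→d19:-→d20:H0→d21:-→d22:-→d23:-→d24:-→d25:-→d26:-→d27:-→d28:-→d29:-→d30:-→d31:-→d32:H0 -> H0
  + 208.222.105.247/32 (H1) depth=32
  lookup 139.85.135.60: bits 10001011010101011000011100111100 walk d0:H0→d1:-→d2:-→d3:-→d4:-→d5:H2→d6:-→d7:-→d8:-→d9:-→d10:H2→d11:-→d12:H1→d13:-→d14:-→d15:-→d16:H1→d17:-→d18:-→d19:-→d20:-→d21:-→d22:-→d23:-→d24:-→d25:-→d26:-→d27:-→d28:-→d29:H1→d30:-→d31:-→d32:H1 -> H1
  + 139.0.0.0/8 (H2) depth=8
  lookup 139.85.135.56: bits 10001011010101011000011100111 walk d0:H0→d1:-→d2:-→d3:-→d4:-→d5:H2→d6:-→d7:-→d8:H2→d9:-→d10:H2→d11:-→d12:H1→d13:-→d14:-→d15:-→d16:H1→d17:-→d18:-→d19:-→d20:-→d21:-→d22:-→d23:-→d24:-→d25:-→d26:-→d27:-→d28:-→d29:H1 -> H1
  del 139.80.0.0/12 (clear depth 12)
  + 139.85.135.0/25 (H2) depth=25
  lookup 208.222.105.247: bits 11010000110111100110100111110111 walk d0:H0→d1:-→d2:-→d3:-→d4:-→d5:-→d6:-→d7:-→d8:-→d9:-→d10:-→d11:-→d12:-→d13:-→d14:-→d15:-→d16:-→d17:-→d18:-→d19:-→d20:H0→d21:-→d22:-→d23:-→d24:-→d25:-→d26:-→d27:-→d28:-→d29:-→d30:-→d31:-→d32:H1 -> H1

== LOOKUPS ==
["H1","H2","H1","H0","H1","H2","H2","H2","H1","H1","H0","H1","H1","H1"]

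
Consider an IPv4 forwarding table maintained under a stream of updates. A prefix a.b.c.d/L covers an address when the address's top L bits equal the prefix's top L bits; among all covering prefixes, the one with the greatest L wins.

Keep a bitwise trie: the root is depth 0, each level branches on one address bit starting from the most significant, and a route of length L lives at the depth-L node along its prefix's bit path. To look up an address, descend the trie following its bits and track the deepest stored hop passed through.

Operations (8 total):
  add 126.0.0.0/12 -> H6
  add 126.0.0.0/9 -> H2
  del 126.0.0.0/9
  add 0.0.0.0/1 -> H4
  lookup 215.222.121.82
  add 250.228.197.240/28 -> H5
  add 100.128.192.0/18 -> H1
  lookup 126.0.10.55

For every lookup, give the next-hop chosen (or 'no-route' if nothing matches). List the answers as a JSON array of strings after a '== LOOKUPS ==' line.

Process each operation:
  add 126.0.0.0/12 -> H6 at depth 12
  add 126.0.0.0/9 -> H2 at depth 9
  del 126.0.0.0/9 (clear depth 9)
  add 0.0.0.0/1 -> H4 at depth 1
  ? 215.222.121.82  path d0:-  best=no-route
  add 250.228.197.240/28 -> H5 at depth 28
  add 100.128.192.0/18 -> H1 at depth 18
  ? 126.0.10.55  path d0:-→d1:H4→d2:-→d3:-→d4:-→d5:-→d6:-→d7:-→d8:-→d9:-→d10:-→d11:-→d12:H6  best=H6

== LOOKUPS ==
["no-route","H6"]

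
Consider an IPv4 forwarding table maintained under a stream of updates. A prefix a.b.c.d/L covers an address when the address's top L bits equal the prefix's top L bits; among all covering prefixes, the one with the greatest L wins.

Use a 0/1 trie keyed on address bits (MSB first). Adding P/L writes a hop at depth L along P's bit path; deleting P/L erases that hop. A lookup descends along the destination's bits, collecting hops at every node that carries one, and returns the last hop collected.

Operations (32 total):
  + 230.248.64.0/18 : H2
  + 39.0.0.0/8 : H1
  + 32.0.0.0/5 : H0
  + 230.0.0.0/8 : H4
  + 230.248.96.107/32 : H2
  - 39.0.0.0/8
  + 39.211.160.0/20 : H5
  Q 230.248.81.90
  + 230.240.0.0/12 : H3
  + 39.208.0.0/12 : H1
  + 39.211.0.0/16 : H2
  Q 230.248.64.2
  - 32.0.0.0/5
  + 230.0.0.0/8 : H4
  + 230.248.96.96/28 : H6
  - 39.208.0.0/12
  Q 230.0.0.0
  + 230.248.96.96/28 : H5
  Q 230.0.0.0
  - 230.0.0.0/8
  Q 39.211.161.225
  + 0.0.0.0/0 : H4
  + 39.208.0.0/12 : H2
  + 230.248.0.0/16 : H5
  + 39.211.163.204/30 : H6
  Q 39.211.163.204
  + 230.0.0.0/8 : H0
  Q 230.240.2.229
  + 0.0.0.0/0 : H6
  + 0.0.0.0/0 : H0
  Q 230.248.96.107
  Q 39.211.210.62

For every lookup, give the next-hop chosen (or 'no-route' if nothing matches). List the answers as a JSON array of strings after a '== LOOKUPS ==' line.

Trace:
  + 230.248.64.0/18 (H2) depth=18
  + 39.0.0.0/8 (H1) depth=8
  + 32.0.0.0/5 (H0) depth=5
  + 230.0.0.0/8 (H4) depth=8
  + 230.248.96.107/32 (H2) depth=32
  - 39.0.0.0/8 clear@8
  + 39.211.160.0/20 (H5) depth=20
  lookup 230.248.81.90: bits 111001101111100001 walk d0:-→d1:-→d2:-→d3:-→d4:-→d5:-→d6:-→d7:-→d8:H4→d9:-→d10:-→d11:-→d12:-→d13:-→d14:-→d15:-→d16:-→d17:-→d18:H2 -> H2
  + 230.240.0.0/12 (H3) depth=12
  + 39.208.0.0/12 (H1) depth=12
  + 39.211.0.0/16 (H2) depth=16
  lookup 230.248.64.2: bits 111001101111100001 walk d0:-→d1:-→d2:-→d3:-→d4:-→d5:-→d6:-→d7:-→d8:H4→d9:-→d10:-→d11:-→d12:H3→d13:-→d14:-→d15:-→d16:-→d17:-→d18:H2 -> H2
  - 32.0.0.0/5 clear@5
  + 230.0.0.0/8 (H4) depth=8
  + 230.248.96.96/28 (H6) depth=28
  - 39.208.0.0/12 clear@12
  lookup 230.0.0.0: bits 11100110 walk d0:-→d1:-→d2:-→d3:-→d4:-→d5:-→d6:-→d7:-→d8:H4 -> H4
  + 230.248.96.96/28 (H5) depth=28
  lookup 230.0.0.0: bits 11100110 walk d0:-→d1:-→d2:-→d3:-→d4:-→d5:-→d6:-→d7:-→d8:H4 -> H4
  - 230.0.0.0/8 clear@8
  lookup 39.211.161.225: bits 00100111110100111010 walk d0:-→d1:-→d2:-→d3:-→d4:-→d5:-→d6:-→d7:-→d8:-→d9:-→d10:-→d11:-→d12:-→d13:-→d14:-→d15:-→d16:H2→d17:-→d18:-→d19:-→d20:H5 -> H5
  + 0.0.0.0/0 (H4) depth=0
  + 39.208.0.0/12 (H2) depth=12
  + 230.248.0.0/16 (H5) depth=16
  + 39.211.163.204/30 (H6) depth=30
  lookup 39.211.163.204: bits 001001111101001110100011110011 walk d0:H4→d1:-→d2:-→d3:-→d4:-→d5:-→d6:-→d7:-→d8:-→d9:-→d10:-→d11:-→d12:H2→d13:-→d14:-→d15:-→d16:H2→d17:-→d18:-→d19:-→d20:H5→d21:-→d22:-→d23:-→d24:-→d25:-→d26:-→d27:-→d28:-→d29:-→d30:H6 -> H6
  + 230.0.0.0/8 (H0) depth=8
  lookup 230.240.2.229: bits 111001101111 walk d0:H4→d1:-→d2:-→d3:-→d4:-→d5:-→d6:-→d7:-→d8:H0→d9:-→d10:-→d11:-→d12:H3 -> H3
  + 0.0.0.0/0 (H6) depth=0
  + 0.0.0.0/0 (H0) depth=0
  lookup 230.248.96.107: bits 11100110111110000110000001101011 walk d0:H0→d1:-→d2:-→d3:-→d4:-→d5:-→d6:-→d7:-→d8:H0→d9:-→d10:-→d11:-→d12:H3→d13:-→d14:-→d15:-→d16:H5→d17:-→d18:H2→d19:-→d20:-→d21:-→d22:-→d23:-→d24:-→d25:-→d26:-→d27:-→d28:H5→d29:-→d30:-→d31:-→d32:H2 -> H2
  lookup 39.211.210.62: bits 00100111110100111 walk d0:H0→d1:-→d2:-→d3:-→d4:-→d5:-→d6:-→d7:-→d8:-→d9:-→d10:-→d11:-→d12:H2→d13:-→d14:-→d15:-→d16:H2→d17:- -> H2

== LOOKUPS ==
["H2","H2","H4","H4","H5","H6","H3","H2","H2"]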